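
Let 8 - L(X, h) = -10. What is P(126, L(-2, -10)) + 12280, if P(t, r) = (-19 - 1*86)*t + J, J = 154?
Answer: -796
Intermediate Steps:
L(X, h) = 18 (L(X, h) = 8 - 1*(-10) = 8 + 10 = 18)
P(t, r) = 154 - 105*t (P(t, r) = (-19 - 1*86)*t + 154 = (-19 - 86)*t + 154 = -105*t + 154 = 154 - 105*t)
P(126, L(-2, -10)) + 12280 = (154 - 105*126) + 12280 = (154 - 13230) + 12280 = -13076 + 12280 = -796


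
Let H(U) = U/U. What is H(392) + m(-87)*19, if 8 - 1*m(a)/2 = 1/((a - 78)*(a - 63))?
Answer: 3774356/12375 ≈ 305.00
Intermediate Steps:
H(U) = 1
m(a) = 16 - 2/((-78 + a)*(-63 + a)) (m(a) = 16 - 2*1/((a - 78)*(a - 63)) = 16 - 2*1/((-78 + a)*(-63 + a)) = 16 - 2/((-78 + a)*(-63 + a)))
H(392) + m(-87)*19 = 1 + (2*(39311 - 1128*(-87) + 8*(-87)²)/(4914 + (-87)² - 141*(-87)))*19 = 1 + (2*(39311 + 98136 + 8*7569)/(4914 + 7569 + 12267))*19 = 1 + (2*(39311 + 98136 + 60552)/24750)*19 = 1 + (2*(1/24750)*197999)*19 = 1 + (197999/12375)*19 = 1 + 3761981/12375 = 3774356/12375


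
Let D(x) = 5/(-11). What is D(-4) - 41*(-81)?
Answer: 36526/11 ≈ 3320.5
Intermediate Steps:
D(x) = -5/11 (D(x) = 5*(-1/11) = -5/11)
D(-4) - 41*(-81) = -5/11 - 41*(-81) = -5/11 + 3321 = 36526/11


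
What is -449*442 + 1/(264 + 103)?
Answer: -72834085/367 ≈ -1.9846e+5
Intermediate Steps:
-449*442 + 1/(264 + 103) = -198458 + 1/367 = -72834085/367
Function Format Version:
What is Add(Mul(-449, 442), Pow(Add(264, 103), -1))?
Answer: Rational(-72834085, 367) ≈ -1.9846e+5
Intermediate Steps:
Add(Mul(-449, 442), Pow(Add(264, 103), -1)) = Add(-198458, Pow(367, -1)) = Add(-198458, Rational(1, 367)) = Rational(-72834085, 367)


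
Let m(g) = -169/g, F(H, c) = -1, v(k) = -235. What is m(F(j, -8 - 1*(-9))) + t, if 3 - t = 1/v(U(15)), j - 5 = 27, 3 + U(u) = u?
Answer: 40421/235 ≈ 172.00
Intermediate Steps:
U(u) = -3 + u
j = 32 (j = 5 + 27 = 32)
t = 706/235 (t = 3 - 1/(-235) = 3 - 1*(-1/235) = 3 + 1/235 = 706/235 ≈ 3.0043)
m(F(j, -8 - 1*(-9))) + t = -169/(-1) + 706/235 = -169*(-1) + 706/235 = 169 + 706/235 = 40421/235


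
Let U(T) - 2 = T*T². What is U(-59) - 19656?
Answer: -225033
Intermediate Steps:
U(T) = 2 + T³ (U(T) = 2 + T*T² = 2 + T³)
U(-59) - 19656 = (2 + (-59)³) - 19656 = (2 - 205379) - 19656 = -205377 - 19656 = -225033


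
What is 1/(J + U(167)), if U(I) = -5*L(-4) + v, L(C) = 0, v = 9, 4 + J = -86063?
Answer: -1/86058 ≈ -1.1620e-5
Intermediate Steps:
J = -86067 (J = -4 - 86063 = -86067)
U(I) = 9 (U(I) = -5*0 + 9 = 0 + 9 = 9)
1/(J + U(167)) = 1/(-86067 + 9) = 1/(-86058) = -1/86058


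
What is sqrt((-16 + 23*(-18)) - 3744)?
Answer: I*sqrt(4174) ≈ 64.606*I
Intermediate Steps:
sqrt((-16 + 23*(-18)) - 3744) = sqrt((-16 - 414) - 3744) = sqrt(-430 - 3744) = sqrt(-4174) = I*sqrt(4174)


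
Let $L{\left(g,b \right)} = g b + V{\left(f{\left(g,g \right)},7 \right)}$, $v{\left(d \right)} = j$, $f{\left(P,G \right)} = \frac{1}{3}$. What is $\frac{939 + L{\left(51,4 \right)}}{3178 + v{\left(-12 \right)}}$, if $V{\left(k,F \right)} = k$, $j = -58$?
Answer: $\frac{343}{936} \approx 0.36645$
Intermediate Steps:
$f{\left(P,G \right)} = \frac{1}{3}$
$v{\left(d \right)} = -58$
$L{\left(g,b \right)} = \frac{1}{3} + b g$ ($L{\left(g,b \right)} = g b + \frac{1}{3} = b g + \frac{1}{3} = \frac{1}{3} + b g$)
$\frac{939 + L{\left(51,4 \right)}}{3178 + v{\left(-12 \right)}} = \frac{939 + \left(\frac{1}{3} + 4 \cdot 51\right)}{3178 - 58} = \frac{939 + \left(\frac{1}{3} + 204\right)}{3120} = \left(939 + \frac{613}{3}\right) \frac{1}{3120} = \frac{3430}{3} \cdot \frac{1}{3120} = \frac{343}{936}$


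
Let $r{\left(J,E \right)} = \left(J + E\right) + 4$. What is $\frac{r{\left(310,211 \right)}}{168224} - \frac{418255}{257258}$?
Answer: $- \frac{5016104905}{3091212128} \approx -1.6227$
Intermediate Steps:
$r{\left(J,E \right)} = 4 + E + J$ ($r{\left(J,E \right)} = \left(E + J\right) + 4 = 4 + E + J$)
$\frac{r{\left(310,211 \right)}}{168224} - \frac{418255}{257258} = \frac{4 + 211 + 310}{168224} - \frac{418255}{257258} = 525 \cdot \frac{1}{168224} - \frac{418255}{257258} = \frac{75}{24032} - \frac{418255}{257258} = - \frac{5016104905}{3091212128}$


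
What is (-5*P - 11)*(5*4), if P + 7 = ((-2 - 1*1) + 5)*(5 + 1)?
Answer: -720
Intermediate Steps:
P = 5 (P = -7 + ((-2 - 1*1) + 5)*(5 + 1) = -7 + ((-2 - 1) + 5)*6 = -7 + (-3 + 5)*6 = -7 + 2*6 = -7 + 12 = 5)
(-5*P - 11)*(5*4) = (-5*5 - 11)*(5*4) = (-25 - 11)*20 = -36*20 = -720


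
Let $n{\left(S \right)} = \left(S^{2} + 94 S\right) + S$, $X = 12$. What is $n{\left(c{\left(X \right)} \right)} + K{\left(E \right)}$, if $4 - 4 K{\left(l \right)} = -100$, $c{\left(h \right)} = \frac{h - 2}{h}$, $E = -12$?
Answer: $\frac{3811}{36} \approx 105.86$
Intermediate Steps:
$c{\left(h \right)} = \frac{-2 + h}{h}$ ($c{\left(h \right)} = \frac{h - 2}{h} = \frac{-2 + h}{h}$)
$K{\left(l \right)} = 26$ ($K{\left(l \right)} = 1 - -25 = 1 + 25 = 26$)
$n{\left(S \right)} = S^{2} + 95 S$
$n{\left(c{\left(X \right)} \right)} + K{\left(E \right)} = \frac{-2 + 12}{12} \left(95 + \frac{-2 + 12}{12}\right) + 26 = \frac{1}{12} \cdot 10 \left(95 + \frac{1}{12} \cdot 10\right) + 26 = \frac{5 \left(95 + \frac{5}{6}\right)}{6} + 26 = \frac{5}{6} \cdot \frac{575}{6} + 26 = \frac{2875}{36} + 26 = \frac{3811}{36}$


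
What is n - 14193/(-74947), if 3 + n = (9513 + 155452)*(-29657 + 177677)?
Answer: 1830064786966452/74947 ≈ 2.4418e+10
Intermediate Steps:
n = 24418119297 (n = -3 + (9513 + 155452)*(-29657 + 177677) = -3 + 164965*148020 = -3 + 24418119300 = 24418119297)
n - 14193/(-74947) = 24418119297 - 14193/(-74947) = 24418119297 - 14193*(-1/74947) = 24418119297 + 14193/74947 = 1830064786966452/74947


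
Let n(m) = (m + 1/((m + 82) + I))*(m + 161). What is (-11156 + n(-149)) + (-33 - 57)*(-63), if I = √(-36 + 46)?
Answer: -10860350/1493 - 4*√10/1493 ≈ -7274.2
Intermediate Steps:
I = √10 ≈ 3.1623
n(m) = (161 + m)*(m + 1/(82 + m + √10)) (n(m) = (m + 1/((m + 82) + √10))*(m + 161) = (m + 1/((82 + m) + √10))*(161 + m) = (m + 1/(82 + m + √10))*(161 + m) = (161 + m)*(m + 1/(82 + m + √10)))
(-11156 + n(-149)) + (-33 - 57)*(-63) = (-11156 + (161 + (-149)³ + 243*(-149)² + 13203*(-149) + √10*(-149)² + 161*(-149)*√10)/(82 - 149 + √10)) + (-33 - 57)*(-63) = (-11156 + (161 - 3307949 + 243*22201 - 1967247 + √10*22201 - 23989*√10)/(-67 + √10)) - 90*(-63) = (-11156 + (161 - 3307949 + 5394843 - 1967247 + 22201*√10 - 23989*√10)/(-67 + √10)) + 5670 = (-11156 + (119808 - 1788*√10)/(-67 + √10)) + 5670 = -5486 + (119808 - 1788*√10)/(-67 + √10)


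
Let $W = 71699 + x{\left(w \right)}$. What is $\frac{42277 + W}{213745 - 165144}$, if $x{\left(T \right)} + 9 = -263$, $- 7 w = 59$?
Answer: $\frac{113704}{48601} \approx 2.3395$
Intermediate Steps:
$w = - \frac{59}{7}$ ($w = \left(- \frac{1}{7}\right) 59 = - \frac{59}{7} \approx -8.4286$)
$x{\left(T \right)} = -272$ ($x{\left(T \right)} = -9 - 263 = -272$)
$W = 71427$ ($W = 71699 - 272 = 71427$)
$\frac{42277 + W}{213745 - 165144} = \frac{42277 + 71427}{213745 - 165144} = \frac{113704}{48601}$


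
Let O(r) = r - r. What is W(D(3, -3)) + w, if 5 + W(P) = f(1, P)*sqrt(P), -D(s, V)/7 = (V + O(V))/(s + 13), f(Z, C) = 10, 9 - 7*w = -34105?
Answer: 34079/7 + 5*sqrt(21)/2 ≈ 4879.9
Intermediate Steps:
w = 34114/7 (w = 9/7 - 1/7*(-34105) = 9/7 + 34105/7 = 34114/7 ≈ 4873.4)
O(r) = 0
D(s, V) = -7*V/(13 + s) (D(s, V) = -7*(V + 0)/(s + 13) = -7*V/(13 + s))
W(P) = -5 + 10*sqrt(P)
W(D(3, -3)) + w = (-5 + 10*sqrt(-7*(-3)/(13 + 3))) + 34114/7 = (-5 + 10*sqrt(-7*(-3)/16)) + 34114/7 = (-5 + 10*sqrt(-7*(-3)*1/16)) + 34114/7 = (-5 + 10*sqrt(21/16)) + 34114/7 = (-5 + 10*(sqrt(21)/4)) + 34114/7 = (-5 + 5*sqrt(21)/2) + 34114/7 = 34079/7 + 5*sqrt(21)/2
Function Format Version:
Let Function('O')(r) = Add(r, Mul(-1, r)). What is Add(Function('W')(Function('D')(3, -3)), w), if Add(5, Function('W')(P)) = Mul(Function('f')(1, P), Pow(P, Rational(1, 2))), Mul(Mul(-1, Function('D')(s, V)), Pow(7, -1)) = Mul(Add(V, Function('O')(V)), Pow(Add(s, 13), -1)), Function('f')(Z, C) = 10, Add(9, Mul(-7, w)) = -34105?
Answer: Add(Rational(34079, 7), Mul(Rational(5, 2), Pow(21, Rational(1, 2)))) ≈ 4879.9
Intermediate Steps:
w = Rational(34114, 7) (w = Add(Rational(9, 7), Mul(Rational(-1, 7), -34105)) = Add(Rational(9, 7), Rational(34105, 7)) = Rational(34114, 7) ≈ 4873.4)
Function('O')(r) = 0
Function('D')(s, V) = Mul(-7, V, Pow(Add(13, s), -1)) (Function('D')(s, V) = Mul(-7, Mul(Add(V, 0), Pow(Add(s, 13), -1))) = Mul(-7, Mul(V, Pow(Add(13, s), -1))) = Mul(-7, V, Pow(Add(13, s), -1)))
Function('W')(P) = Add(-5, Mul(10, Pow(P, Rational(1, 2))))
Add(Function('W')(Function('D')(3, -3)), w) = Add(Add(-5, Mul(10, Pow(Mul(-7, -3, Pow(Add(13, 3), -1)), Rational(1, 2)))), Rational(34114, 7)) = Add(Add(-5, Mul(10, Pow(Mul(-7, -3, Pow(16, -1)), Rational(1, 2)))), Rational(34114, 7)) = Add(Add(-5, Mul(10, Pow(Mul(-7, -3, Rational(1, 16)), Rational(1, 2)))), Rational(34114, 7)) = Add(Add(-5, Mul(10, Pow(Rational(21, 16), Rational(1, 2)))), Rational(34114, 7)) = Add(Add(-5, Mul(10, Mul(Rational(1, 4), Pow(21, Rational(1, 2))))), Rational(34114, 7)) = Add(Add(-5, Mul(Rational(5, 2), Pow(21, Rational(1, 2)))), Rational(34114, 7)) = Add(Rational(34079, 7), Mul(Rational(5, 2), Pow(21, Rational(1, 2))))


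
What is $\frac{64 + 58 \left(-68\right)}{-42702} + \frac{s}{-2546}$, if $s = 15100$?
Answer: $- \frac{158730430}{27179823} \approx -5.84$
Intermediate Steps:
$\frac{64 + 58 \left(-68\right)}{-42702} + \frac{s}{-2546} = \frac{64 + 58 \left(-68\right)}{-42702} + \frac{15100}{-2546} = \left(64 - 3944\right) \left(- \frac{1}{42702}\right) + 15100 \left(- \frac{1}{2546}\right) = \left(-3880\right) \left(- \frac{1}{42702}\right) - \frac{7550}{1273} = \frac{1940}{21351} - \frac{7550}{1273} = - \frac{158730430}{27179823}$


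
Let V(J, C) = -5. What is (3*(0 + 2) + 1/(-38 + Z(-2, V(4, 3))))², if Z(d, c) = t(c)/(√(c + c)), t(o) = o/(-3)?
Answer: 18*(-51519*I + 454*√10)/(-25987*I + 228*√10) ≈ 35.685 + 0.0043598*I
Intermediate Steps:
t(o) = -o/3 (t(o) = o*(-⅓) = -o/3)
Z(d, c) = -√2*√c/6 (Z(d, c) = (-c/3)/(√(c + c)) = (-c/3)/(√(2*c)) = (-c/3)/((√2*√c)) = (-c/3)*(√2/(2*√c)) = -√2*√c/6)
(3*(0 + 2) + 1/(-38 + Z(-2, V(4, 3))))² = (3*(0 + 2) + 1/(-38 - √2*√(-5)/6))² = (3*2 + 1/(-38 - √2*I*√5/6))² = (6 + 1/(-38 - I*√10/6))²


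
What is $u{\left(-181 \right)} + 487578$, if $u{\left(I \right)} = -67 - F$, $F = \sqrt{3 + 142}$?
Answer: $487511 - \sqrt{145} \approx 4.875 \cdot 10^{5}$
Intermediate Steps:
$F = \sqrt{145} \approx 12.042$
$u{\left(I \right)} = -67 - \sqrt{145}$
$u{\left(-181 \right)} + 487578 = \left(-67 - \sqrt{145}\right) + 487578 = 487511 - \sqrt{145}$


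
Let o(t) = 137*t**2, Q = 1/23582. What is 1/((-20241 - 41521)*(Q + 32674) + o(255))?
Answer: -11791/23689335425814 ≈ -4.9773e-10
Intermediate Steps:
Q = 1/23582 ≈ 4.2405e-5
1/((-20241 - 41521)*(Q + 32674) + o(255)) = 1/((-20241 - 41521)*(1/23582 + 32674) + 137*255**2) = 1/(-61762*770518269/23582 + 137*65025) = 1/(-23794374664989/11791 + 8908425) = 1/(-23689335425814/11791) = -11791/23689335425814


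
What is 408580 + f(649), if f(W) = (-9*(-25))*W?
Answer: 554605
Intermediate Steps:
f(W) = 225*W
408580 + f(649) = 408580 + 225*649 = 408580 + 146025 = 554605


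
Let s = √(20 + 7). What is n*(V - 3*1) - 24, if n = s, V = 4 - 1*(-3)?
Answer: -24 + 12*√3 ≈ -3.2154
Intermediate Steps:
V = 7 (V = 4 + 3 = 7)
s = 3*√3 (s = √27 = 3*√3 ≈ 5.1962)
n = 3*√3 ≈ 5.1962
n*(V - 3*1) - 24 = (3*√3)*(7 - 3*1) - 24 = (3*√3)*(7 - 3) - 24 = (3*√3)*4 - 24 = 12*√3 - 24 = -24 + 12*√3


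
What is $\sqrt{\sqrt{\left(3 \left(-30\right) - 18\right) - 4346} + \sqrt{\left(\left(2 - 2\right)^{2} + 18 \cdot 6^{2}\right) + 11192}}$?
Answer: $\sqrt{8 \sqrt{185} + i \sqrt{4454}} \approx 10.873 + 3.0689 i$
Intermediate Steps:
$\sqrt{\sqrt{\left(3 \left(-30\right) - 18\right) - 4346} + \sqrt{\left(\left(2 - 2\right)^{2} + 18 \cdot 6^{2}\right) + 11192}} = \sqrt{\sqrt{\left(-90 - 18\right) - 4346} + \sqrt{\left(0^{2} + 18 \cdot 36\right) + 11192}} = \sqrt{\sqrt{-108 - 4346} + \sqrt{\left(0 + 648\right) + 11192}} = \sqrt{\sqrt{-4454} + \sqrt{648 + 11192}} = \sqrt{i \sqrt{4454} + \sqrt{11840}} = \sqrt{i \sqrt{4454} + 8 \sqrt{185}} = \sqrt{8 \sqrt{185} + i \sqrt{4454}}$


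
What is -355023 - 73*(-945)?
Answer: -286038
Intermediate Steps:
-355023 - 73*(-945) = -355023 - 1*(-68985) = -355023 + 68985 = -286038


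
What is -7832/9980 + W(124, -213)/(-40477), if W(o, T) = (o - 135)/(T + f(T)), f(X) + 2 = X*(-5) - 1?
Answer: -67286589689/85740607635 ≈ -0.78477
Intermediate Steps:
f(X) = -3 - 5*X (f(X) = -2 + (X*(-5) - 1) = -2 + (-5*X - 1) = -2 + (-1 - 5*X) = -3 - 5*X)
W(o, T) = (-135 + o)/(-3 - 4*T) (W(o, T) = (o - 135)/(T + (-3 - 5*T)) = (-135 + o)/(-3 - 4*T))
-7832/9980 + W(124, -213)/(-40477) = -7832/9980 + ((135 - 1*124)/(3 + 4*(-213)))/(-40477) = -7832*1/9980 + ((135 - 124)/(3 - 852))*(-1/40477) = -1958/2495 + (11/(-849))*(-1/40477) = -1958/2495 - 1/849*11*(-1/40477) = -1958/2495 - 11/849*(-1/40477) = -1958/2495 + 11/34364973 = -67286589689/85740607635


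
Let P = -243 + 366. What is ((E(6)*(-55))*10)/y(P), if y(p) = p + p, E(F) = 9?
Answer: -825/41 ≈ -20.122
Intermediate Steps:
P = 123
y(p) = 2*p
((E(6)*(-55))*10)/y(P) = ((9*(-55))*10)/((2*123)) = -495*10/246 = -4950*1/246 = -825/41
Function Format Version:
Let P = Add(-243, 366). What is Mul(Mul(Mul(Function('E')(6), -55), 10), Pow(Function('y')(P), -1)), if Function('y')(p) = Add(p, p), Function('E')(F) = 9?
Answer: Rational(-825, 41) ≈ -20.122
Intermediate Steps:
P = 123
Function('y')(p) = Mul(2, p)
Mul(Mul(Mul(Function('E')(6), -55), 10), Pow(Function('y')(P), -1)) = Mul(Mul(Mul(9, -55), 10), Pow(Mul(2, 123), -1)) = Mul(Mul(-495, 10), Pow(246, -1)) = Mul(-4950, Rational(1, 246)) = Rational(-825, 41)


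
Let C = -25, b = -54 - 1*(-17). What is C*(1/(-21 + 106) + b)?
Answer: 15720/17 ≈ 924.71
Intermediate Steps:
b = -37 (b = -54 + 17 = -37)
C*(1/(-21 + 106) + b) = -25*(1/(-21 + 106) - 37) = -25*(1/85 - 37) = -25*(-3144/85) = 15720/17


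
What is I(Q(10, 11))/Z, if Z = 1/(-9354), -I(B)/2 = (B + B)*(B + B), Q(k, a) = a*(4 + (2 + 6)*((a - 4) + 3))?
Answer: 63889765632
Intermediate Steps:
Q(k, a) = a*(-4 + 8*a) (Q(k, a) = a*(4 + 8*((-4 + a) + 3)) = a*(4 + 8*(-1 + a)) = a*(4 + (-8 + 8*a)) = a*(-4 + 8*a))
I(B) = -8*B**2 (I(B) = -2*(B + B)*(B + B) = -2*2*B*2*B = -8*B**2)
Z = -1/9354 ≈ -0.00010691
I(Q(10, 11))/Z = (-8*1936*(-1 + 2*11)**2)/(-1/9354) = -8*1936*(-1 + 22)**2*(-9354) = -8*(4*11*21)**2*(-9354) = -8*924**2*(-9354) = -8*853776*(-9354) = -6830208*(-9354) = 63889765632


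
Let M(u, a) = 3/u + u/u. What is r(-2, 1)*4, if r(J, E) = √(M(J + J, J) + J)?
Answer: 2*I*√7 ≈ 5.2915*I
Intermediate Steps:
M(u, a) = 1 + 3/u (M(u, a) = 3/u + 1 = 1 + 3/u)
r(J, E) = √(J + (3 + 2*J)/(2*J)) (r(J, E) = √((3 + (J + J))/(J + J) + J) = √((3 + 2*J)/((2*J)) + J) = √((1/(2*J))*(3 + 2*J) + J) = √((3 + 2*J)/(2*J) + J) = √(J + (3 + 2*J)/(2*J)))
r(-2, 1)*4 = (√(4 + 4*(-2) + 6/(-2))/2)*4 = (√(4 - 8 + 6*(-½))/2)*4 = (√(4 - 8 - 3)/2)*4 = (√(-7)/2)*4 = ((I*√7)/2)*4 = (I*√7/2)*4 = 2*I*√7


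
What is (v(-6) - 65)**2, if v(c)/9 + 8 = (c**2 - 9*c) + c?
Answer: 383161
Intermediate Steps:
v(c) = -72 - 72*c + 9*c**2 (v(c) = -72 + 9*((c**2 - 9*c) + c) = -72 + 9*(c**2 - 8*c) = -72 + (-72*c + 9*c**2) = -72 - 72*c + 9*c**2)
(v(-6) - 65)**2 = ((-72 - 72*(-6) + 9*(-6)**2) - 65)**2 = ((-72 + 432 + 9*36) - 65)**2 = ((-72 + 432 + 324) - 65)**2 = (684 - 65)**2 = 619**2 = 383161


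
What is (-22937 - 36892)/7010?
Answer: -59829/7010 ≈ -8.5348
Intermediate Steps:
(-22937 - 36892)/7010 = -59829*1/7010 = -59829/7010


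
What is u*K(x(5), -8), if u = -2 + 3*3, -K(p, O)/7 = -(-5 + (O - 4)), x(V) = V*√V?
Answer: -833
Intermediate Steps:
x(V) = V^(3/2)
K(p, O) = -63 + 7*O (K(p, O) = -(-7)*(-5 + (O - 4)) = -(-7)*(-5 + (-4 + O)) = -(-7)*(-9 + O) = -7*(9 - O) = -63 + 7*O)
u = 7 (u = -2 + 9 = 7)
u*K(x(5), -8) = 7*(-63 + 7*(-8)) = 7*(-63 - 56) = 7*(-119) = -833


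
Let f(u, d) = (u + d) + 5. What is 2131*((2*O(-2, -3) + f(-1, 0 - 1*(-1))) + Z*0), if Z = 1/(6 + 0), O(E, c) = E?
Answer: 2131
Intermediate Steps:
f(u, d) = 5 + d + u (f(u, d) = (d + u) + 5 = 5 + d + u)
Z = ⅙ (Z = 1/6 = ⅙ ≈ 0.16667)
2131*((2*O(-2, -3) + f(-1, 0 - 1*(-1))) + Z*0) = 2131*((2*(-2) + (5 + (0 - 1*(-1)) - 1)) + (⅙)*0) = 2131*((-4 + (5 + (0 + 1) - 1)) + 0) = 2131*((-4 + (5 + 1 - 1)) + 0) = 2131*((-4 + 5) + 0) = 2131*(1 + 0) = 2131*1 = 2131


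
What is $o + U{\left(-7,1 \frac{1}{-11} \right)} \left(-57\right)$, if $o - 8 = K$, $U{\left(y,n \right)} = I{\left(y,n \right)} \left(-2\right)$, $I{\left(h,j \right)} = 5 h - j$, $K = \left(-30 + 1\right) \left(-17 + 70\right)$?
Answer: $- \frac{60595}{11} \approx -5508.6$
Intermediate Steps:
$K = -1537$ ($K = \left(-29\right) 53 = -1537$)
$I{\left(h,j \right)} = - j + 5 h$
$U{\left(y,n \right)} = - 10 y + 2 n$ ($U{\left(y,n \right)} = \left(- n + 5 y\right) \left(-2\right) = - 10 y + 2 n$)
$o = -1529$ ($o = 8 - 1537 = -1529$)
$o + U{\left(-7,1 \frac{1}{-11} \right)} \left(-57\right) = -1529 + \left(\left(-10\right) \left(-7\right) + 2 \cdot 1 \frac{1}{-11}\right) \left(-57\right) = -1529 + \left(70 + 2 \cdot 1 \left(- \frac{1}{11}\right)\right) \left(-57\right) = -1529 + \left(70 + 2 \left(- \frac{1}{11}\right)\right) \left(-57\right) = -1529 + \left(70 - \frac{2}{11}\right) \left(-57\right) = -1529 + \frac{768}{11} \left(-57\right) = -1529 - \frac{43776}{11} = - \frac{60595}{11}$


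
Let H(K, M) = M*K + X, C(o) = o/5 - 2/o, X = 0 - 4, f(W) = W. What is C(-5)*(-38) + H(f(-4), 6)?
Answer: -26/5 ≈ -5.2000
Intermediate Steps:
X = -4
C(o) = -2/o + o/5 (C(o) = o*(⅕) - 2/o = o/5 - 2/o = -2/o + o/5)
H(K, M) = -4 + K*M (H(K, M) = M*K - 4 = K*M - 4 = -4 + K*M)
C(-5)*(-38) + H(f(-4), 6) = (-2/(-5) + (⅕)*(-5))*(-38) + (-4 - 4*6) = (-2*(-⅕) - 1)*(-38) + (-4 - 24) = (⅖ - 1)*(-38) - 28 = -⅗*(-38) - 28 = 114/5 - 28 = -26/5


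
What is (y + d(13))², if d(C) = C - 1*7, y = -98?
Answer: 8464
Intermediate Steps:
d(C) = -7 + C (d(C) = C - 7 = -7 + C)
(y + d(13))² = (-98 + (-7 + 13))² = (-98 + 6)² = (-92)² = 8464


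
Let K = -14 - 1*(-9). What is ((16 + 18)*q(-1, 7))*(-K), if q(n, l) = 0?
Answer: 0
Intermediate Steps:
K = -5 (K = -14 + 9 = -5)
((16 + 18)*q(-1, 7))*(-K) = ((16 + 18)*0)*(-1*(-5)) = (34*0)*5 = 0*5 = 0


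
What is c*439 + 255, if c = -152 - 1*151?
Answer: -132762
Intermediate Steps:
c = -303 (c = -152 - 151 = -303)
c*439 + 255 = -303*439 + 255 = -133017 + 255 = -132762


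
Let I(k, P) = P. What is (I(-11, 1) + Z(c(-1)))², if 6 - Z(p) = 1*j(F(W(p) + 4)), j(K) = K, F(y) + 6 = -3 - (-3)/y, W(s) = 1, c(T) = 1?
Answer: 5929/25 ≈ 237.16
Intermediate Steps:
F(y) = -9 + 3/y (F(y) = -6 + (-3 - (-3)/y) = -6 + (-3 + 3/y) = -9 + 3/y)
Z(p) = 72/5 (Z(p) = 6 - (-9 + 3/(1 + 4)) = 6 - (-9 + 3/5) = 6 - (-9 + 3*(⅕)) = 6 - (-9 + ⅗) = 6 - (-42)/5 = 6 - 1*(-42/5) = 6 + 42/5 = 72/5)
(I(-11, 1) + Z(c(-1)))² = (1 + 72/5)² = (77/5)² = 5929/25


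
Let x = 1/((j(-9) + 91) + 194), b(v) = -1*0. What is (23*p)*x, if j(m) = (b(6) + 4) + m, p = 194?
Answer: 2231/140 ≈ 15.936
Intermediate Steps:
b(v) = 0
j(m) = 4 + m (j(m) = (0 + 4) + m = 4 + m)
x = 1/280 (x = 1/(((4 - 9) + 91) + 194) = 1/((-5 + 91) + 194) = 1/(86 + 194) = 1/280 ≈ 0.0035714)
(23*p)*x = (23*194)*(1/280) = 4462*(1/280) = 2231/140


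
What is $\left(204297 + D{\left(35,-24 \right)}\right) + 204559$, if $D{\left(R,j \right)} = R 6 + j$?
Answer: $409042$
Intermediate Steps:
$D{\left(R,j \right)} = j + 6 R$ ($D{\left(R,j \right)} = 6 R + j = j + 6 R$)
$\left(204297 + D{\left(35,-24 \right)}\right) + 204559 = \left(204297 + \left(-24 + 6 \cdot 35\right)\right) + 204559 = \left(204297 + \left(-24 + 210\right)\right) + 204559 = \left(204297 + 186\right) + 204559 = 204483 + 204559 = 409042$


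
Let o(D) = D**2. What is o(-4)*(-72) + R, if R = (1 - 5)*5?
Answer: -1172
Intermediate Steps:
R = -20 (R = -4*5 = -20)
o(-4)*(-72) + R = (-4)**2*(-72) - 20 = 16*(-72) - 20 = -1152 - 20 = -1172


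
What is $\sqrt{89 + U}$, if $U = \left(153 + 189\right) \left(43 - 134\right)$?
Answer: $i \sqrt{31033} \approx 176.16 i$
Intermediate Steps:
$U = -31122$ ($U = 342 \left(-91\right) = -31122$)
$\sqrt{89 + U} = \sqrt{89 - 31122} = \sqrt{-31033} = i \sqrt{31033}$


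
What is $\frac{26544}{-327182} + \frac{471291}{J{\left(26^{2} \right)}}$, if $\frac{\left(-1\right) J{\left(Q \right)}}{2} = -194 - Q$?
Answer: $\frac{25691957567}{94882780} \approx 270.78$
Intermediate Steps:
$J{\left(Q \right)} = 388 + 2 Q$ ($J{\left(Q \right)} = - 2 \left(-194 - Q\right) = 388 + 2 Q$)
$\frac{26544}{-327182} + \frac{471291}{J{\left(26^{2} \right)}} = \frac{26544}{-327182} + \frac{471291}{388 + 2 \cdot 26^{2}} = 26544 \left(- \frac{1}{327182}\right) + \frac{471291}{388 + 2 \cdot 676} = - \frac{13272}{163591} + \frac{471291}{388 + 1352} = - \frac{13272}{163591} + \frac{471291}{1740} = - \frac{13272}{163591} + 471291 \cdot \frac{1}{1740} = - \frac{13272}{163591} + \frac{157097}{580} = \frac{25691957567}{94882780}$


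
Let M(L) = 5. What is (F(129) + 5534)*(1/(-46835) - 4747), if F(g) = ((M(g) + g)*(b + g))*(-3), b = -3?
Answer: 590052529884/2755 ≈ 2.1418e+8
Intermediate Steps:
F(g) = -3*(-3 + g)*(5 + g) (F(g) = ((5 + g)*(-3 + g))*(-3) = ((-3 + g)*(5 + g))*(-3) = -3*(-3 + g)*(5 + g))
(F(129) + 5534)*(1/(-46835) - 4747) = ((45 - 6*129 - 3*129²) + 5534)*(1/(-46835) - 4747) = ((45 - 774 - 3*16641) + 5534)*(-1/46835 - 4747) = ((45 - 774 - 49923) + 5534)*(-222325746/46835) = (-50652 + 5534)*(-222325746/46835) = -45118*(-222325746/46835) = 590052529884/2755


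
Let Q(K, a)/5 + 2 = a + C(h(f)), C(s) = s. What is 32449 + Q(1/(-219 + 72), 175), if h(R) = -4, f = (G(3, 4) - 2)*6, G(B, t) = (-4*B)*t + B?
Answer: 33294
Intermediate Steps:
G(B, t) = B - 4*B*t (G(B, t) = -4*B*t + B = B - 4*B*t)
f = -282 (f = (3*(1 - 4*4) - 2)*6 = (3*(1 - 16) - 2)*6 = (3*(-15) - 2)*6 = (-45 - 2)*6 = -47*6 = -282)
Q(K, a) = -30 + 5*a (Q(K, a) = -10 + 5*(a - 4) = -10 + 5*(-4 + a) = -10 + (-20 + 5*a) = -30 + 5*a)
32449 + Q(1/(-219 + 72), 175) = 32449 + (-30 + 5*175) = 32449 + (-30 + 875) = 32449 + 845 = 33294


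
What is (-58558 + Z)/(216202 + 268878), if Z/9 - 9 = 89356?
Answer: 745727/485080 ≈ 1.5373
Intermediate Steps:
Z = 804285 (Z = 81 + 9*89356 = 81 + 804204 = 804285)
(-58558 + Z)/(216202 + 268878) = (-58558 + 804285)/(216202 + 268878) = 745727/485080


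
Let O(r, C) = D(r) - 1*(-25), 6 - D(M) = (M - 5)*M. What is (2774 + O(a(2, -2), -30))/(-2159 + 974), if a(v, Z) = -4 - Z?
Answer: -2791/1185 ≈ -2.3553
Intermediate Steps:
D(M) = 6 - M*(-5 + M) (D(M) = 6 - (M - 5)*M = 6 - (-5 + M)*M = 6 - M*(-5 + M))
O(r, C) = 31 - r² + 5*r (O(r, C) = (6 - r² + 5*r) - 1*(-25) = (6 - r² + 5*r) + 25 = 31 - r² + 5*r)
(2774 + O(a(2, -2), -30))/(-2159 + 974) = (2774 + (31 - (-4 - 1*(-2))² + 5*(-4 - 1*(-2))))/(-2159 + 974) = (2774 + (31 - (-4 + 2)² + 5*(-4 + 2)))/(-1185) = (2774 + (31 - 1*(-2)² + 5*(-2)))*(-1/1185) = (2774 + (31 - 1*4 - 10))*(-1/1185) = (2774 + (31 - 4 - 10))*(-1/1185) = (2774 + 17)*(-1/1185) = 2791*(-1/1185) = -2791/1185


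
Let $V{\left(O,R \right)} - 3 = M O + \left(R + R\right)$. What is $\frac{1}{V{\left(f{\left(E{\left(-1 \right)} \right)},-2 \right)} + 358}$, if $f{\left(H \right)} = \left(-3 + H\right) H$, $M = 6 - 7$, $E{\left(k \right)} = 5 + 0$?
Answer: $\frac{1}{347} \approx 0.0028818$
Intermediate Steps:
$E{\left(k \right)} = 5$
$M = -1$
$f{\left(H \right)} = H \left(-3 + H\right)$
$V{\left(O,R \right)} = 3 - O + 2 R$ ($V{\left(O,R \right)} = 3 - \left(O - 2 R\right) = 3 - O + 2 R$)
$\frac{1}{V{\left(f{\left(E{\left(-1 \right)} \right)},-2 \right)} + 358} = \frac{1}{\left(3 - 5 \left(-3 + 5\right) + 2 \left(-2\right)\right) + 358} = \frac{1}{\left(3 - 5 \cdot 2 - 4\right) + 358} = \frac{1}{\left(3 - 10 - 4\right) + 358} = \frac{1}{-11 + 358} = \frac{1}{347}$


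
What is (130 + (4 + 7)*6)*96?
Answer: 18816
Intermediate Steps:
(130 + (4 + 7)*6)*96 = (130 + 11*6)*96 = (130 + 66)*96 = 196*96 = 18816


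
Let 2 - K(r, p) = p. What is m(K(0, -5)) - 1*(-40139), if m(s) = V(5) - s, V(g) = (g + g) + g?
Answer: 40147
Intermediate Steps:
V(g) = 3*g (V(g) = 2*g + g = 3*g)
K(r, p) = 2 - p
m(s) = 15 - s (m(s) = 3*5 - s = 15 - s)
m(K(0, -5)) - 1*(-40139) = (15 - (2 - 1*(-5))) - 1*(-40139) = (15 - (2 + 5)) + 40139 = (15 - 1*7) + 40139 = (15 - 7) + 40139 = 8 + 40139 = 40147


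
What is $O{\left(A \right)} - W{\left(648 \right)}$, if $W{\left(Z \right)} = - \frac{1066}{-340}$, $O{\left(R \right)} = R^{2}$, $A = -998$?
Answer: $\frac{169320147}{170} \approx 9.96 \cdot 10^{5}$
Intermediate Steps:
$W{\left(Z \right)} = \frac{533}{170}$ ($W{\left(Z \right)} = \left(-1066\right) \left(- \frac{1}{340}\right) = \frac{533}{170}$)
$O{\left(A \right)} - W{\left(648 \right)} = \left(-998\right)^{2} - \frac{533}{170} = 996004 - \frac{533}{170} = \frac{169320147}{170}$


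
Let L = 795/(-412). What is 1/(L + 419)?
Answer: 412/171833 ≈ 0.0023977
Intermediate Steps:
L = -795/412 (L = 795*(-1/412) = -795/412 ≈ -1.9296)
1/(L + 419) = 1/(-795/412 + 419) = 1/(171833/412) = 412/171833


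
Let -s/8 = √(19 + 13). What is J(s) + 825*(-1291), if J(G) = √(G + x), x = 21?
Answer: -1065075 + √(21 - 32*√2) ≈ -1.0651e+6 + 4.9249*I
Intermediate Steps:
s = -32*√2 (s = -8*√(19 + 13) = -32*√2 ≈ -45.255)
J(G) = √(21 + G) (J(G) = √(G + 21) = √(21 + G))
J(s) + 825*(-1291) = √(21 - 32*√2) + 825*(-1291) = √(21 - 32*√2) - 1065075 = -1065075 + √(21 - 32*√2)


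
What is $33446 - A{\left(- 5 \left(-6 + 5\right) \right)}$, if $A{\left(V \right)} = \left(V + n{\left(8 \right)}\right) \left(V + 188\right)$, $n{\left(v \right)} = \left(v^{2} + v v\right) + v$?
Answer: $6233$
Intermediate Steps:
$n{\left(v \right)} = v + 2 v^{2}$ ($n{\left(v \right)} = \left(v^{2} + v^{2}\right) + v = 2 v^{2} + v = v + 2 v^{2}$)
$A{\left(V \right)} = \left(136 + V\right) \left(188 + V\right)$ ($A{\left(V \right)} = \left(V + 8 \left(1 + 2 \cdot 8\right)\right) \left(V + 188\right) = \left(V + 8 \left(1 + 16\right)\right) \left(188 + V\right) = \left(V + 8 \cdot 17\right) \left(188 + V\right) = \left(V + 136\right) \left(188 + V\right) = \left(136 + V\right) \left(188 + V\right)$)
$33446 - A{\left(- 5 \left(-6 + 5\right) \right)} = 33446 - \left(25568 + \left(- 5 \left(-6 + 5\right)\right)^{2} + 324 \left(- 5 \left(-6 + 5\right)\right)\right) = 33446 - \left(25568 + \left(\left(-5\right) \left(-1\right)\right)^{2} + 324 \left(\left(-5\right) \left(-1\right)\right)\right) = 33446 - \left(25568 + 5^{2} + 324 \cdot 5\right) = 33446 - \left(25568 + 25 + 1620\right) = 33446 - 27213 = 6233$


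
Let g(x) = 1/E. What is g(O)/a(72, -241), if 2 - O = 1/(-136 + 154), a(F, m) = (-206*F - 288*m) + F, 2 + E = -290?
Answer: -1/15957216 ≈ -6.2668e-8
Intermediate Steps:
E = -292 (E = -2 - 290 = -292)
a(F, m) = -288*m - 205*F (a(F, m) = (-288*m - 206*F) + F = -288*m - 205*F)
O = 35/18 (O = 2 - 1/(-136 + 154) = 2 - 1/18 = 35/18 ≈ 1.9444)
g(x) = -1/292 (g(x) = 1/(-292) = -1/292)
g(O)/a(72, -241) = -1/(292*(-288*(-241) - 205*72)) = -1/(292*(69408 - 14760)) = -1/292/54648 = -1/292*1/54648 = -1/15957216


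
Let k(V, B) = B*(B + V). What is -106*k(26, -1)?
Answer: 2650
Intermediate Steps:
-106*k(26, -1) = -(-106)*(-1 + 26) = -(-106)*25 = -106*(-25) = 2650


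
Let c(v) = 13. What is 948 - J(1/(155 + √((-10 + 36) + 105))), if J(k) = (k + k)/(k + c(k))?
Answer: 3831922884/4042117 + 26*√131/4042117 ≈ 948.00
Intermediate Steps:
J(k) = 2*k/(13 + k) (J(k) = (k + k)/(k + 13) = (2*k)/(13 + k) = 2*k/(13 + k))
948 - J(1/(155 + √((-10 + 36) + 105))) = 948 - 2/((155 + √((-10 + 36) + 105))*(13 + 1/(155 + √((-10 + 36) + 105)))) = 948 - 2/((155 + √(26 + 105))*(13 + 1/(155 + √(26 + 105)))) = 948 - 2/((155 + √131)*(13 + 1/(155 + √131))) = 948 - 2/((13 + 1/(155 + √131))*(155 + √131))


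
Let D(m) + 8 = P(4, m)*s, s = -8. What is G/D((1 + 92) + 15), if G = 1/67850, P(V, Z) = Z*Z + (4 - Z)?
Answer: -1/6275310800 ≈ -1.5935e-10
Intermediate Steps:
P(V, Z) = 4 + Z² - Z (P(V, Z) = Z² + (4 - Z) = 4 + Z² - Z)
G = 1/67850 ≈ 1.4738e-5
D(m) = -40 - 8*m² + 8*m (D(m) = -8 + (4 + m² - m)*(-8) = -8 + (-32 - 8*m² + 8*m) = -40 - 8*m² + 8*m)
G/D((1 + 92) + 15) = 1/(67850*(-40 - 8*((1 + 92) + 15)² + 8*((1 + 92) + 15))) = 1/(67850*(-40 - 8*(93 + 15)² + 8*(93 + 15))) = 1/(67850*(-40 - 8*108² + 8*108)) = 1/(67850*(-40 - 8*11664 + 864)) = 1/(67850*(-40 - 93312 + 864)) = (1/67850)/(-92488) = (1/67850)*(-1/92488) = -1/6275310800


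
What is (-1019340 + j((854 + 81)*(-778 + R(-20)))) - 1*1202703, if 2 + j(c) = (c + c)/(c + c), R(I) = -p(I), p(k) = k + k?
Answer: -2222044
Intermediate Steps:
p(k) = 2*k
R(I) = -2*I
j(c) = -1 (j(c) = -2 + (c + c)/(c + c) = -2 + (2*c)/((2*c)) = -2 + (2*c)*(1/(2*c)) = -2 + 1 = -1)
(-1019340 + j((854 + 81)*(-778 + R(-20)))) - 1*1202703 = (-1019340 - 1) - 1*1202703 = -1019341 - 1202703 = -2222044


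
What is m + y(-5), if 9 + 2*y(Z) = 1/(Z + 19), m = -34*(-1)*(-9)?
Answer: -8693/28 ≈ -310.46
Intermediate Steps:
m = -306 (m = 34*(-9) = -306)
y(Z) = -9/2 + 1/(2*(19 + Z)) (y(Z) = -9/2 + 1/(2*(Z + 19)) = -9/2 + 1/(2*(19 + Z)))
m + y(-5) = -306 + (-170 - 9*(-5))/(2*(19 - 5)) = -306 + (1/2)*(-170 + 45)/14 = -306 + (1/2)*(1/14)*(-125) = -306 - 125/28 = -8693/28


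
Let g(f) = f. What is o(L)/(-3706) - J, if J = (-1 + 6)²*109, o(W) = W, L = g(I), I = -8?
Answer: -5049421/1853 ≈ -2725.0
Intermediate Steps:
L = -8
J = 2725 (J = 5²*109 = 25*109 = 2725)
o(L)/(-3706) - J = -8/(-3706) - 1*2725 = -8*(-1/3706) - 2725 = 4/1853 - 2725 = -5049421/1853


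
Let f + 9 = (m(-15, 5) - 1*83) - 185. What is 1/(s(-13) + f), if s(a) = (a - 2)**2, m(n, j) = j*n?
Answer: -1/127 ≈ -0.0078740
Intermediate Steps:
s(a) = (-2 + a)**2
f = -352 (f = -9 + ((5*(-15) - 1*83) - 185) = -9 + ((-75 - 83) - 185) = -9 + (-158 - 185) = -9 - 343 = -352)
1/(s(-13) + f) = 1/((-2 - 13)**2 - 352) = 1/((-15)**2 - 352) = 1/(225 - 352) = 1/(-127) = -1/127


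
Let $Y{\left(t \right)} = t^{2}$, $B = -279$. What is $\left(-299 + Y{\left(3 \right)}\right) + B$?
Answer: $-569$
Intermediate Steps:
$\left(-299 + Y{\left(3 \right)}\right) + B = \left(-299 + 3^{2}\right) - 279 = \left(-299 + 9\right) - 279 = -290 - 279 = -569$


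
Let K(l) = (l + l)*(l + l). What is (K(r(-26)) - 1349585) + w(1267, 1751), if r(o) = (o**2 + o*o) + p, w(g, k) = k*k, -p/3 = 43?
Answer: 7699332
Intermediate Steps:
p = -129 (p = -3*43 = -129)
w(g, k) = k**2
r(o) = -129 + 2*o**2 (r(o) = (o**2 + o*o) - 129 = (o**2 + o**2) - 129 = 2*o**2 - 129 = -129 + 2*o**2)
K(l) = 4*l**2 (K(l) = (2*l)*(2*l) = 4*l**2)
(K(r(-26)) - 1349585) + w(1267, 1751) = (4*(-129 + 2*(-26)**2)**2 - 1349585) + 1751**2 = (4*(-129 + 2*676)**2 - 1349585) + 3066001 = (4*(-129 + 1352)**2 - 1349585) + 3066001 = (4*1223**2 - 1349585) + 3066001 = (4*1495729 - 1349585) + 3066001 = (5982916 - 1349585) + 3066001 = 4633331 + 3066001 = 7699332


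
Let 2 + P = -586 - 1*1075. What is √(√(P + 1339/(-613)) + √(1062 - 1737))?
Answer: √613*√I*√(√625724654 + 9195*√3)/613 ≈ 5.7787 + 5.7787*I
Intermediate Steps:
P = -1663 (P = -2 + (-586 - 1*1075) = -2 + (-586 - 1075) = -2 - 1661 = -1663)
√(√(P + 1339/(-613)) + √(1062 - 1737)) = √(√(-1663 + 1339/(-613)) + √(1062 - 1737)) = √(√(-1663 + 1339*(-1/613)) + √(-675)) = √(√(-1663 - 1339/613) + 15*I*√3) = √(√(-1020758/613) + 15*I*√3) = √(I*√625724654/613 + 15*I*√3) = √(15*I*√3 + I*√625724654/613)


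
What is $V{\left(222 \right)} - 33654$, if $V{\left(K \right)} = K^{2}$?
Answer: $15630$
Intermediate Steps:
$V{\left(222 \right)} - 33654 = 222^{2} - 33654 = 49284 - 33654 = 15630$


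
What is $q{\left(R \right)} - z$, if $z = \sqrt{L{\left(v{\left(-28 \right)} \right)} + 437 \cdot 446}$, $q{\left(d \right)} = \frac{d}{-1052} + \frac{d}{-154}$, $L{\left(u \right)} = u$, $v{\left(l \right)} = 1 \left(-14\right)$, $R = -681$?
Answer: $\frac{410643}{81004} - 2 \sqrt{48722} \approx -436.39$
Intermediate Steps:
$v{\left(l \right)} = -14$
$q{\left(d \right)} = - \frac{603 d}{81004}$ ($q{\left(d \right)} = d \left(- \frac{1}{1052}\right) + d \left(- \frac{1}{154}\right) = - \frac{d}{1052} - \frac{d}{154} = - \frac{603 d}{81004}$)
$z = 2 \sqrt{48722}$ ($z = \sqrt{-14 + 437 \cdot 446} = \sqrt{-14 + 194902} = \sqrt{194888} = 2 \sqrt{48722} \approx 441.46$)
$q{\left(R \right)} - z = \left(- \frac{603}{81004}\right) \left(-681\right) - 2 \sqrt{48722} = \frac{410643}{81004} - 2 \sqrt{48722}$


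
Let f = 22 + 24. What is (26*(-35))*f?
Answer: -41860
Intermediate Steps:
f = 46
(26*(-35))*f = (26*(-35))*46 = -910*46 = -41860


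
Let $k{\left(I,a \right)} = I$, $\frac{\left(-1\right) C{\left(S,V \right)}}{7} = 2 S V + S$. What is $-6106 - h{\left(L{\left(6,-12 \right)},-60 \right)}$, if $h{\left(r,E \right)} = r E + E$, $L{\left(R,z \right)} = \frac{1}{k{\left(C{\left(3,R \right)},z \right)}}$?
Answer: $- \frac{550206}{91} \approx -6046.2$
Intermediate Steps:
$C{\left(S,V \right)} = - 7 S - 14 S V$ ($C{\left(S,V \right)} = - 7 \left(2 S V + S\right) = - 7 \left(S + 2 S V\right) = - 7 S - 14 S V$)
$L{\left(R,z \right)} = \frac{1}{-21 - 42 R}$ ($L{\left(R,z \right)} = \frac{1}{\left(-7\right) 3 \left(1 + 2 R\right)} = \frac{1}{-21 - 42 R}$)
$h{\left(r,E \right)} = E + E r$ ($h{\left(r,E \right)} = E r + E = E + E r$)
$-6106 - h{\left(L{\left(6,-12 \right)},-60 \right)} = -6106 - - 60 \left(1 - \frac{1}{21 + 42 \cdot 6}\right) = -6106 - - 60 \left(1 - \frac{1}{21 + 252}\right) = -6106 - - 60 \left(1 - \frac{1}{273}\right) = -6106 - \left(-60\right) \frac{272}{273} = -6106 - - \frac{5440}{91} = -6106 + \frac{5440}{91} = - \frac{550206}{91}$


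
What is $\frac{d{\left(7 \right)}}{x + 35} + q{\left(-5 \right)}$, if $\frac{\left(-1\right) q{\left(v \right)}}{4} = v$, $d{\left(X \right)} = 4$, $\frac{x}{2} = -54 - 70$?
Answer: $\frac{4256}{213} \approx 19.981$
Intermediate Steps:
$x = -248$ ($x = 2 \left(-54 - 70\right) = 2 \left(-124\right) = -248$)
$q{\left(v \right)} = - 4 v$
$\frac{d{\left(7 \right)}}{x + 35} + q{\left(-5 \right)} = \frac{4}{-248 + 35} - -20 = \frac{4}{-213} + 20 = 4 \left(- \frac{1}{213}\right) + 20 = - \frac{4}{213} + 20 = \frac{4256}{213}$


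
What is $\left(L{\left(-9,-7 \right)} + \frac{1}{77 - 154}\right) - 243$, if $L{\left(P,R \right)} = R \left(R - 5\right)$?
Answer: $- \frac{12244}{77} \approx -159.01$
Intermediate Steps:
$L{\left(P,R \right)} = R \left(-5 + R\right)$
$\left(L{\left(-9,-7 \right)} + \frac{1}{77 - 154}\right) - 243 = \left(- 7 \left(-5 - 7\right) + \frac{1}{77 - 154}\right) - 243 = \left(\left(-7\right) \left(-12\right) + \frac{1}{-77}\right) - 243 = \left(84 - \frac{1}{77}\right) - 243 = \frac{6467}{77} - 243 = - \frac{12244}{77}$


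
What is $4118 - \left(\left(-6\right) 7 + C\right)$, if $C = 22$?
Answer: $4138$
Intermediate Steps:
$4118 - \left(\left(-6\right) 7 + C\right) = 4118 - \left(\left(-6\right) 7 + 22\right) = 4118 - \left(-42 + 22\right) = 4118 - -20 = 4118 + 20 = 4138$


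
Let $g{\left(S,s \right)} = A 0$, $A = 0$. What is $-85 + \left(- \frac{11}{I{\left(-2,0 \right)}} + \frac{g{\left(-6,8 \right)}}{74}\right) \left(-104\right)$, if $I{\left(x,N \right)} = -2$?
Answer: $-657$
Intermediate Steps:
$g{\left(S,s \right)} = 0$ ($g{\left(S,s \right)} = 0 \cdot 0 = 0$)
$-85 + \left(- \frac{11}{I{\left(-2,0 \right)}} + \frac{g{\left(-6,8 \right)}}{74}\right) \left(-104\right) = -85 + \left(- \frac{11}{-2} + \frac{0}{74}\right) \left(-104\right) = -85 + \left(\left(-11\right) \left(- \frac{1}{2}\right) + 0 \cdot \frac{1}{74}\right) \left(-104\right) = -85 + \left(\frac{11}{2} + 0\right) \left(-104\right) = -85 + \frac{11}{2} \left(-104\right) = -85 - 572 = -657$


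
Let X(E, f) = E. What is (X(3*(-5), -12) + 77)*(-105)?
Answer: -6510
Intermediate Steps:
(X(3*(-5), -12) + 77)*(-105) = (3*(-5) + 77)*(-105) = (-15 + 77)*(-105) = 62*(-105) = -6510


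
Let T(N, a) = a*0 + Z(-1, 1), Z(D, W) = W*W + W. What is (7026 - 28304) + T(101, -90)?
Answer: -21276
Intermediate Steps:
Z(D, W) = W + W² (Z(D, W) = W² + W = W + W²)
T(N, a) = 2 (T(N, a) = a*0 + 1*(1 + 1) = 0 + 1*2 = 0 + 2 = 2)
(7026 - 28304) + T(101, -90) = (7026 - 28304) + 2 = -21278 + 2 = -21276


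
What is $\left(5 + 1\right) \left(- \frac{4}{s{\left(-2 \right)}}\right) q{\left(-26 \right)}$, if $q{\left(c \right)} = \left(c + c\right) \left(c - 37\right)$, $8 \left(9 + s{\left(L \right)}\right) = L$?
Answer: $\frac{314496}{37} \approx 8499.9$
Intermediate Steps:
$s{\left(L \right)} = -9 + \frac{L}{8}$
$q{\left(c \right)} = 2 c \left(-37 + c\right)$
$\left(5 + 1\right) \left(- \frac{4}{s{\left(-2 \right)}}\right) q{\left(-26 \right)} = \left(5 + 1\right) \left(- \frac{4}{-9 + \frac{1}{8} \left(-2\right)}\right) 2 \left(-26\right) \left(-37 - 26\right) = 6 \left(- \frac{4}{-9 - \frac{1}{4}}\right) 2 \left(-26\right) \left(-63\right) = 6 \left(- \frac{4}{- \frac{37}{4}}\right) 3276 = 6 \left(\left(-4\right) \left(- \frac{4}{37}\right)\right) 3276 = 6 \cdot \frac{16}{37} \cdot 3276 = \frac{96}{37} \cdot 3276 = \frac{314496}{37}$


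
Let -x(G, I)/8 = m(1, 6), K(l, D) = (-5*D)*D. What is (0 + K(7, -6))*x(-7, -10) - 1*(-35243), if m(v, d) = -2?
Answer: 32363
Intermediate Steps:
K(l, D) = -5*D²
x(G, I) = 16 (x(G, I) = -8*(-2) = 16)
(0 + K(7, -6))*x(-7, -10) - 1*(-35243) = (0 - 5*(-6)²)*16 - 1*(-35243) = (0 - 5*36)*16 + 35243 = (0 - 180)*16 + 35243 = -180*16 + 35243 = -2880 + 35243 = 32363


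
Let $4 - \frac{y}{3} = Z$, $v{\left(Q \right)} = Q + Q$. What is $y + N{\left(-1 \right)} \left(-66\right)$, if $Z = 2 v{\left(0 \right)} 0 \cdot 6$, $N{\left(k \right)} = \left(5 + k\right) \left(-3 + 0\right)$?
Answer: $804$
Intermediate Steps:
$v{\left(Q \right)} = 2 Q$
$N{\left(k \right)} = -15 - 3 k$ ($N{\left(k \right)} = \left(5 + k\right) \left(-3\right) = -15 - 3 k$)
$Z = 0$ ($Z = 2 \cdot 2 \cdot 0 \cdot 0 \cdot 6 = 2 \cdot 0 \cdot 0 = 0 \cdot 0 = 0$)
$y = 12$ ($y = 12 - 0 = 12 + 0 = 12$)
$y + N{\left(-1 \right)} \left(-66\right) = 12 + \left(-15 - -3\right) \left(-66\right) = 12 + \left(-15 + 3\right) \left(-66\right) = 12 - -792 = 12 + 792 = 804$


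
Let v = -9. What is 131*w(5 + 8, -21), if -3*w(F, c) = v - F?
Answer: 2882/3 ≈ 960.67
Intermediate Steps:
w(F, c) = 3 + F/3 (w(F, c) = -(-9 - F)/3 = 3 + F/3)
131*w(5 + 8, -21) = 131*(3 + (5 + 8)/3) = 131*(3 + (1/3)*13) = 131*(3 + 13/3) = 131*(22/3) = 2882/3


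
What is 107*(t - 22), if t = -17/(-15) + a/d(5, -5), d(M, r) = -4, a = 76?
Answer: -63986/15 ≈ -4265.7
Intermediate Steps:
t = -268/15 (t = -17/(-15) + 76/(-4) = -17*(-1/15) + 76*(-1/4) = 17/15 - 19 = -268/15 ≈ -17.867)
107*(t - 22) = 107*(-268/15 - 22) = 107*(-598/15) = -63986/15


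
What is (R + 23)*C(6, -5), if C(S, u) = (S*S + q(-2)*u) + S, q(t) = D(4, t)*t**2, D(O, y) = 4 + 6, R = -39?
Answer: 2528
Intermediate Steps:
D(O, y) = 10
q(t) = 10*t**2
C(S, u) = S + S**2 + 40*u (C(S, u) = (S*S + (10*(-2)**2)*u) + S = (S**2 + (10*4)*u) + S = (S**2 + 40*u) + S = S + S**2 + 40*u)
(R + 23)*C(6, -5) = (-39 + 23)*(6 + 6**2 + 40*(-5)) = -16*(6 + 36 - 200) = -16*(-158) = 2528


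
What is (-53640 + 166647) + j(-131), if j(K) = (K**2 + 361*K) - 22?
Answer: 82855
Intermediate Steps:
j(K) = -22 + K**2 + 361*K
(-53640 + 166647) + j(-131) = (-53640 + 166647) + (-22 + (-131)**2 + 361*(-131)) = 113007 + (-22 + 17161 - 47291) = 113007 - 30152 = 82855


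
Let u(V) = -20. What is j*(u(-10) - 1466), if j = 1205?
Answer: -1790630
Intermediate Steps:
j*(u(-10) - 1466) = 1205*(-20 - 1466) = 1205*(-1486) = -1790630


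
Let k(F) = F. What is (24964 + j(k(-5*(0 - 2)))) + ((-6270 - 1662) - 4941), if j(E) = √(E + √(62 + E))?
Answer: 12091 + √(10 + 6*√2) ≈ 12095.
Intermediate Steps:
(24964 + j(k(-5*(0 - 2)))) + ((-6270 - 1662) - 4941) = (24964 + √(-5*(0 - 2) + √(62 - 5*(0 - 2)))) + ((-6270 - 1662) - 4941) = (24964 + √(-5*(-2) + √(62 - 5*(-2)))) + (-7932 - 4941) = (24964 + √(10 + √(62 + 10))) - 12873 = (24964 + √(10 + √72)) - 12873 = (24964 + √(10 + 6*√2)) - 12873 = 12091 + √(10 + 6*√2)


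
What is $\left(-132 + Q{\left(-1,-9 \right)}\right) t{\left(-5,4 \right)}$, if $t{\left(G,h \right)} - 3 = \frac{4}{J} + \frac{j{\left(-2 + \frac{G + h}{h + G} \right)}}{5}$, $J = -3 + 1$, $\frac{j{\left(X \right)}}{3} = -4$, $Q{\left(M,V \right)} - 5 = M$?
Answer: $\frac{896}{5} \approx 179.2$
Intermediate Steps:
$Q{\left(M,V \right)} = 5 + M$
$j{\left(X \right)} = -12$ ($j{\left(X \right)} = 3 \left(-4\right) = -12$)
$J = -2$
$t{\left(G,h \right)} = - \frac{7}{5}$ ($t{\left(G,h \right)} = 3 + \left(\frac{4}{-2} - \frac{12}{5}\right) = 3 + \left(4 \left(- \frac{1}{2}\right) - \frac{12}{5}\right) = 3 - \frac{22}{5} = - \frac{7}{5}$)
$\left(-132 + Q{\left(-1,-9 \right)}\right) t{\left(-5,4 \right)} = \left(-132 + \left(5 - 1\right)\right) \left(- \frac{7}{5}\right) = \left(-132 + 4\right) \left(- \frac{7}{5}\right) = \left(-128\right) \left(- \frac{7}{5}\right) = \frac{896}{5}$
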